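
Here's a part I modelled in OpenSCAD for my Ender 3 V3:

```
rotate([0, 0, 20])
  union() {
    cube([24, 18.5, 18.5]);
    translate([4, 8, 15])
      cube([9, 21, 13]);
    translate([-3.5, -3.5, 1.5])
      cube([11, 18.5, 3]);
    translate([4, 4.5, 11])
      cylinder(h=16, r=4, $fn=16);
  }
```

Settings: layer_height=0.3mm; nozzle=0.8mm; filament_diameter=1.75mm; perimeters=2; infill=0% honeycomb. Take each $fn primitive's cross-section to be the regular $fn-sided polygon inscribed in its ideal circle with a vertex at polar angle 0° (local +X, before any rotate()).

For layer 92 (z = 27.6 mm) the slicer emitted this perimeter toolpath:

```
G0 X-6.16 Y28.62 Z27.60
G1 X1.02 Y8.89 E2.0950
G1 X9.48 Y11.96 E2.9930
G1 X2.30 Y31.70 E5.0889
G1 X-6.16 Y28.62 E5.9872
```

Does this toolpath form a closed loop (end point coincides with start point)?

yes

Start point (G0): (-6.16, 28.62). End point (last G1): the path returns to the start — closed.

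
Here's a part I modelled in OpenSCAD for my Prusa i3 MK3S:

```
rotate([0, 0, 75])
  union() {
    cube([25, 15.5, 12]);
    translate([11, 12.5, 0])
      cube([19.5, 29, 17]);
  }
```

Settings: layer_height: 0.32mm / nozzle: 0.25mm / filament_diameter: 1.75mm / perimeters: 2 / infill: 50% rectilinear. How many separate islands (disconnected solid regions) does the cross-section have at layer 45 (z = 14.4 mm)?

1

At z = 14.4 mm: the cube is absent (z outside [0, 12]); the cube at (11, 12.5) (footprint 19.5×29) is included at this height; Merging all regions: only the 19.5×29 cube at (11, 12.5) is present, so the union is just that shape — 1 connected region; (rotated 75° about Z; rotation is an isometry so areas/perimeters/island counts are preserved). Overall, the cross-section is a single solid region. Island count = 1.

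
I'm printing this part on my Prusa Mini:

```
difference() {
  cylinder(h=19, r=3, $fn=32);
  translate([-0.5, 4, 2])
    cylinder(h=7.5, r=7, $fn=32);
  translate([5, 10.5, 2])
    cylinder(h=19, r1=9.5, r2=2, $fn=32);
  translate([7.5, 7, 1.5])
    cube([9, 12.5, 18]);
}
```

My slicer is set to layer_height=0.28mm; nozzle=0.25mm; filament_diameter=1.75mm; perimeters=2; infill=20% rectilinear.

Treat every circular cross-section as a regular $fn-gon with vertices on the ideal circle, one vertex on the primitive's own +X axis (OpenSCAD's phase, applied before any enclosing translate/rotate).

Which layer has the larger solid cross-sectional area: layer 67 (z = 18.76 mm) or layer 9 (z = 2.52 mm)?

Layer 67 (z = 18.76): the cylinder: section is a regular 32-gon, circumradius r=3 (area = (32/2)·3.000²·sin(360°/32) = 28.09 mm²); the cylinder at (-0.5, 4) is absent (z outside [2, 9.5]); the cone at (5, 10.5) contributes a regular 32-gon of circumradius 2.884 (interpolated between r1=9.5 and r2=2 at t=0.882) (area = (32/2)·2.884²·sin(360°/32) = 25.97 mm²); the 9×12.5 cube at (7.5, 7) contributes its full rectangle (area 112.50 mm²); Taking the first minus the rest: starting from the r=3 cylinder (28.09 mm²), the cone at (5, 10.5) misses the remaining region (no effect); the 9×12.5 cube at (7.5, 7) misses the remaining region (no effect) — area = 28.09 mm². So its area = 28.09 mm². Layer 9 (z = 2.52): the r=3 cylinder contributes a regular 32-gon of circumradius 3 (area = (32/2)·3.000²·sin(360°/32) = 28.09 mm²); the r=7 cylinder at (-0.5, 4) gives a regular 32-gon of circumradius 7 (constant along its height) (area = (32/2)·7.000²·sin(360°/32) = 152.95 mm²); the cone at (5, 10.5) contributes a regular 32-gon of circumradius 9.295 (interpolated between r1=9.5 and r2=2 at t=0.027) (area = (32/2)·9.295²·sin(360°/32) = 269.67 mm²); the cube at (7.5, 7) is present — its section is the full 9×12.5 rectangle (area 112.50 mm²); After the difference (first − rest): starting from the r=3 cylinder (28.09 mm²), the r=7 cylinder at (-0.5, 4) partially overlaps it — only the 28.05 mm² overlap (of its 152.95 mm²) is removed, clipping the outline; the cone at (5, 10.5) misses the remaining region (no effect); the 9×12.5 cube at (7.5, 7) misses the remaining region (no effect) — area = 0.04 mm². So its area = 0.04 mm². Layer 67 is larger (28.09 vs 0.04 mm²).

layer 67 (z = 18.76 mm)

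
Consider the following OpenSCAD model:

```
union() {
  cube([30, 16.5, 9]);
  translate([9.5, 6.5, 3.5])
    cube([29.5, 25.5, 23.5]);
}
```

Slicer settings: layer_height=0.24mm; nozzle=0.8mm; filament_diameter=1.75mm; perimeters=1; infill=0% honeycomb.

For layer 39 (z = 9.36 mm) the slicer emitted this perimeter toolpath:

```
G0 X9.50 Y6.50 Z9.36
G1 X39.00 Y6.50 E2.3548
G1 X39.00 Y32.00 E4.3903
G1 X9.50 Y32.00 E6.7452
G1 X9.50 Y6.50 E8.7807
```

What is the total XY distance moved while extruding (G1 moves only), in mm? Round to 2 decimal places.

110.00 mm

Sum the Euclidean lengths of each G1 segment: total = 110.00 mm.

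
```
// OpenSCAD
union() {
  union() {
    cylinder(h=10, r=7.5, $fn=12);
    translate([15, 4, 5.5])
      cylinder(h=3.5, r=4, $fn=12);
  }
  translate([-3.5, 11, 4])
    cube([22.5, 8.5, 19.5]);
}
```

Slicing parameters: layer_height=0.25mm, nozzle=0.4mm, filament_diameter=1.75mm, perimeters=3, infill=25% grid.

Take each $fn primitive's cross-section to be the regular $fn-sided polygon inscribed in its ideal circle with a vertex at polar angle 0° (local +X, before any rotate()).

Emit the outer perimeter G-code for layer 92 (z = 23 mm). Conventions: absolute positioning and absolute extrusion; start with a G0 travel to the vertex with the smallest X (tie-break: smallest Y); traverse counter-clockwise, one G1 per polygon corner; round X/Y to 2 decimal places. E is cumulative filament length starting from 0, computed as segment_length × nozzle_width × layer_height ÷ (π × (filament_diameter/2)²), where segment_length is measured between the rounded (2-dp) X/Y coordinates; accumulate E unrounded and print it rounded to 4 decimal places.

G0 X-3.50 Y11.00 Z23.00
G1 X19.00 Y11.00 E0.9354
G1 X19.00 Y19.50 E1.2888
G1 X-3.50 Y19.50 E2.2243
G1 X-3.50 Y11.00 E2.5777

At z = 23 mm: the cylinder is absent (z outside [0, 10]); the cylinder at (15, 4) is not intersected at this z (z outside [5.5, 9]); Merging all regions: nothing is present at this height; the cube at (-3.5, 11) (footprint 22.5×8.5) is included at this height; Taking the union: only the 22.5×8.5 cube at (-3.5, 11) is present, so the union is just that shape — 1 connected region. The outline is a single polygon with 4 vertices. Extrusion per mm of travel: 0.4 × 0.25 / (π × 0.875²) = 0.041575. Accumulating E over each segment gives final E = 2.5777.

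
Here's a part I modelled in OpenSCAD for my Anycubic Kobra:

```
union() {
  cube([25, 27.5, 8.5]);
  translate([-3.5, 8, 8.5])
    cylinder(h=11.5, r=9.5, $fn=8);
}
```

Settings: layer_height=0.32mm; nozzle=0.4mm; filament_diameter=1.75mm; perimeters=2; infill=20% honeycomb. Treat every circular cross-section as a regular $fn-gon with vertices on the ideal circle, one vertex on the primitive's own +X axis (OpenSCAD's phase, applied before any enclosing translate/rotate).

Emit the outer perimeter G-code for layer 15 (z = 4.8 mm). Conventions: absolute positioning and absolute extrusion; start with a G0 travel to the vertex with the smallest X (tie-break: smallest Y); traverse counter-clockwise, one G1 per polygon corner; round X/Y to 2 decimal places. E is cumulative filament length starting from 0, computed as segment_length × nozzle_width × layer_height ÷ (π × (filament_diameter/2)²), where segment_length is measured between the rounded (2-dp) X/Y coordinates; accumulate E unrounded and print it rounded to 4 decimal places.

At z = 4.8 mm: the cube is present — its section is the full 25×27.5 rectangle; the cylinder at (-3.5, 8) is absent (z outside [8.5, 20]); Taking the union: only the 25×27.5 cube is present, so the union is just that shape — 1 connected region. The outline is a single polygon with 4 vertices. Extrusion per mm of travel: 0.4 × 0.32 / (π × 0.875²) = 0.053216. Accumulating E over each segment gives final E = 5.5877.

G0 X0.00 Y0.00 Z4.80
G1 X25.00 Y0.00 E1.3304
G1 X25.00 Y27.50 E2.7939
G1 X0.00 Y27.50 E4.1243
G1 X0.00 Y0.00 E5.5877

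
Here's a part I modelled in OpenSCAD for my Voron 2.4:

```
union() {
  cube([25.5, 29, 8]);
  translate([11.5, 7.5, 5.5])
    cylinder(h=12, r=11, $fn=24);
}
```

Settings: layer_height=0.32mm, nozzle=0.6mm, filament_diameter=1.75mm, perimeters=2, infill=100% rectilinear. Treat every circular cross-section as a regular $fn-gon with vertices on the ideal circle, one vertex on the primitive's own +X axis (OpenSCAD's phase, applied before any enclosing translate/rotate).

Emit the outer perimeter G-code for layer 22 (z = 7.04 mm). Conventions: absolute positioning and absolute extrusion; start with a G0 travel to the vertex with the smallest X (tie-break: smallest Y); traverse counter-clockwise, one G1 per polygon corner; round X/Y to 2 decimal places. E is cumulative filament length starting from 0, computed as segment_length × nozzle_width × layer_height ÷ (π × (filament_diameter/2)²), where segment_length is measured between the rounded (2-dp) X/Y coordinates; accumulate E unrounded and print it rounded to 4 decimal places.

At z = 7.04 mm: the cube (footprint 25.5×29) is included at this height; the r=11 cylinder at (11.5, 7.5) contributes a regular 24-gon of circumradius 11; Merging all regions: the regions partially overlap (shared area 337.97 mm²), so overlapping operands fuse into one piece — 1 connected region. The outline is a single polygon with 13 vertices. Extrusion per mm of travel: 0.6 × 0.32 / (π × 0.875²) = 0.079824. Accumulating E over each segment gives final E = 8.8569.

G0 X0.00 Y0.00 Z7.04
G1 X3.51 Y0.00 E0.2802
G1 X3.72 Y-0.28 E0.3081
G1 X6.00 Y-2.03 E0.5376
G1 X8.65 Y-3.13 E0.7666
G1 X11.50 Y-3.50 E0.9960
G1 X14.35 Y-3.13 E1.2254
G1 X17.00 Y-2.03 E1.4544
G1 X19.28 Y-0.28 E1.6839
G1 X19.49 Y0.00 E1.7118
G1 X25.50 Y0.00 E2.1915
G1 X25.50 Y29.00 E4.5065
G1 X0.00 Y29.00 E6.5420
G1 X0.00 Y0.00 E8.8569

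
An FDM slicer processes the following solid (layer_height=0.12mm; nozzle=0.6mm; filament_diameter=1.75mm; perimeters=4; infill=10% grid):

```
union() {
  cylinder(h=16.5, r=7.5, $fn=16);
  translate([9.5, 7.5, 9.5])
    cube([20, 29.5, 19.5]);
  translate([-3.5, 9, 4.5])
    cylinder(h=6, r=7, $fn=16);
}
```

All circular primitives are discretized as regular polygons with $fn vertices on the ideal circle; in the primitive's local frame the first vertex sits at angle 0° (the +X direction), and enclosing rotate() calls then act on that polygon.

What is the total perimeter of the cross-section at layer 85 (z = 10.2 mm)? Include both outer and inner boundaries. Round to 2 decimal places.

165.50 mm

At z = 10.2 mm: the cylinder: section is a regular 16-gon, circumradius r=7.5 (perimeter = 2·16·7.500·sin(180°/16) = 46.82 mm); the cube at (9.5, 7.5) (footprint 20×29.5) is included at this height (perimeter 99.00 mm); the cylinder at (-3.5, 9): section is a regular 16-gon, circumradius r=7 (perimeter = 2·16·7.000·sin(180°/16) = 43.70 mm); Merging all regions: the regions partially overlap (shared area 34.07 mm²), so the edge portions inside another operand are dropped and the merged outline is re-measured after clipping — boundary = 165.50 mm. Overall, the cross-section has 2 separate islands. Total boundary length (outer) = 165.50 mm.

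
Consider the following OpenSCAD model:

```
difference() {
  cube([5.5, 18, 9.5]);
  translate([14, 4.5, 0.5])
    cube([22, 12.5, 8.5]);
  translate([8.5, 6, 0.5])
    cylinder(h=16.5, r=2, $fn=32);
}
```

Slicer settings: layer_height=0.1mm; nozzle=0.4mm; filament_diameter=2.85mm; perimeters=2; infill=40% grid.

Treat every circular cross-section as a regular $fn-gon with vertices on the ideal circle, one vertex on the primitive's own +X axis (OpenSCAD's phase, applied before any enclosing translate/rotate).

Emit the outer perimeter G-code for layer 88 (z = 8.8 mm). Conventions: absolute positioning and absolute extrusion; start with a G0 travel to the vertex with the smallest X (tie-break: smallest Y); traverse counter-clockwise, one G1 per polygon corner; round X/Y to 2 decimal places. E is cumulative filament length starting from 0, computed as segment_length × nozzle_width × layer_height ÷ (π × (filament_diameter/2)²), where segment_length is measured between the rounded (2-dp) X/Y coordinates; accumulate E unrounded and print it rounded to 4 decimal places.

At z = 8.8 mm: the cube (footprint 5.5×18) is included at this height; the cube at (14, 4.5) is present — its section is the full 22×12.5 rectangle; the r=2 cylinder at (8.5, 6) contributes a regular 32-gon of circumradius 2; Subtracting the remaining from the first: starting from the 5.5×18 cube, the 22×12.5 cube at (14, 4.5) misses the remaining region (no effect); the r=2 cylinder at (8.5, 6) misses the remaining region (no effect) — 1 connected region. The outline is a single polygon with 4 vertices. Extrusion per mm of travel: 0.4 × 0.1 / (π × 1.425²) = 0.006270. Accumulating E over each segment gives final E = 0.2947.

G0 X0.00 Y0.00 Z8.80
G1 X5.50 Y0.00 E0.0345
G1 X5.50 Y18.00 E0.1473
G1 X0.00 Y18.00 E0.1818
G1 X0.00 Y0.00 E0.2947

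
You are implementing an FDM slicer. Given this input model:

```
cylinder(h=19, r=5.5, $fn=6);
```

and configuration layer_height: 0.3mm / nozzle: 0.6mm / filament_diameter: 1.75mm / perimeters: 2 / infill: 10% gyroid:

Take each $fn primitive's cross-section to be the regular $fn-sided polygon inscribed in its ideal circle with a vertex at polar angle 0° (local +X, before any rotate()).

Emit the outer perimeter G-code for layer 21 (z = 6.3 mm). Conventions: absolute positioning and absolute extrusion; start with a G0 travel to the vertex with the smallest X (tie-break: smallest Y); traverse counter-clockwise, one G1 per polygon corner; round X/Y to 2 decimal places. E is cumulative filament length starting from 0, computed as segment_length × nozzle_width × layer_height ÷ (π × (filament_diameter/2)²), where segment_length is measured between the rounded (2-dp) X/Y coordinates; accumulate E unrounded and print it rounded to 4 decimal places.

G0 X-5.50 Y0.00 Z6.30
G1 X-2.75 Y-4.76 E0.4114
G1 X2.75 Y-4.76 E0.8230
G1 X5.50 Y0.00 E1.2344
G1 X2.75 Y4.76 E1.6458
G1 X-2.75 Y4.76 E2.0574
G1 X-5.50 Y0.00 E2.4688

At z = 6.3 mm: the cylinder: section is a regular 6-gon, circumradius r=5.5. The outline is a single polygon with 6 vertices. Extrusion per mm of travel: 0.6 × 0.3 / (π × 0.875²) = 0.074835. Accumulating E over each segment gives final E = 2.4688.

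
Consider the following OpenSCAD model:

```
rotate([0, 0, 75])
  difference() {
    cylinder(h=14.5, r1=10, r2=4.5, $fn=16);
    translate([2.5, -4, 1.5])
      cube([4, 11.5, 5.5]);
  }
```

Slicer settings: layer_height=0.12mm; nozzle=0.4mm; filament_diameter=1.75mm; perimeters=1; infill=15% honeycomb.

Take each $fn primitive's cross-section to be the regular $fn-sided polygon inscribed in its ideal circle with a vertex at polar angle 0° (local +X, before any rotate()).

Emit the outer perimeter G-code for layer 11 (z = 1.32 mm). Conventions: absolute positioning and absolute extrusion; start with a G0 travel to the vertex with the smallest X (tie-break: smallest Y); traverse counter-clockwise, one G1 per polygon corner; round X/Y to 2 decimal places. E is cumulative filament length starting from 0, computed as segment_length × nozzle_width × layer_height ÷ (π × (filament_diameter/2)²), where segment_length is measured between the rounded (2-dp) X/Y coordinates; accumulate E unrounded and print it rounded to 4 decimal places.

At z = 1.32 mm: the cone: at t=0.091 of its height the radius interpolates to r₁+(r₂−r₁)t = 9.499, giving a regular 16-gon of that circumradius; the cube at (2.5, -4) does not reach this height (z outside [1.5, 7]); Taking the first minus the rest: none of the subtracted shapes is present at this height, so the cone is unchanged — 1 connected region; (rotated 75° about Z; rotation is an isometry so areas/perimeters/island counts are preserved). The outline is a single polygon with 16 vertices. Extrusion per mm of travel: 0.4 × 0.12 / (π × 0.875²) = 0.019956. Accumulating E over each segment gives final E = 1.1838.

G0 X-9.42 Y-1.24 Z1.32
G1 X-8.23 Y-4.75 E0.0740
G1 X-5.78 Y-7.54 E0.1481
G1 X-2.46 Y-9.18 E0.2220
G1 X1.24 Y-9.42 E0.2959
G1 X4.75 Y-8.23 E0.3699
G1 X7.54 Y-5.78 E0.4440
G1 X9.18 Y-2.46 E0.5179
G1 X9.42 Y1.24 E0.5919
G1 X8.23 Y4.75 E0.6659
G1 X5.78 Y7.54 E0.7400
G1 X2.46 Y9.18 E0.8139
G1 X-1.24 Y9.42 E0.8878
G1 X-4.75 Y8.23 E0.9618
G1 X-7.54 Y5.78 E1.0359
G1 X-9.18 Y2.46 E1.1098
G1 X-9.42 Y-1.24 E1.1838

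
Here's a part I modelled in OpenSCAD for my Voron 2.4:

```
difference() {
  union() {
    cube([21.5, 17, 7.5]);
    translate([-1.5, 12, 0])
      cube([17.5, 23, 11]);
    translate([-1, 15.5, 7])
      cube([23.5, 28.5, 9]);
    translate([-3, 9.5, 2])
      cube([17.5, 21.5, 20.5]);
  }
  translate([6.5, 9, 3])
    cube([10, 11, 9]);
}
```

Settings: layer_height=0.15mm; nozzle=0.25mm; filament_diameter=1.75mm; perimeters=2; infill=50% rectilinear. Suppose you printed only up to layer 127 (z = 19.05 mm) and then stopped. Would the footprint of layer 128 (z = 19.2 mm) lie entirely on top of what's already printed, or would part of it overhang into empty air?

Compare the two slices. At z = 19.05: the cube is not intersected at this z (z outside [0, 7.5]); the cube at (-1.5, 12) is absent (z outside [0, 11]); the cube at (-1, 15.5) is absent (z outside [7, 16]); the 17.5×21.5 cube at (-3, 9.5) contributes its full rectangle (area 376.25 mm²); Taking the union: only the 17.5×21.5 cube at (-3, 9.5) is present, so the union is just that shape — area = 376.25 mm²; the cube at (6.5, 9) is absent (z outside [3, 12]); After the difference (first − rest): none of the subtracted shapes is present at this height, so the result so far is unchanged — area = 376.25 mm². At z = 19.2: the cube is absent (z outside [0, 7.5]); the cube at (-1.5, 12) is not intersected at this z (z outside [0, 11]); the cube at (-1, 15.5) does not reach this height (z outside [7, 16]); the cube at (-3, 9.5) is present — its section is the full 17.5×21.5 rectangle (area 376.25 mm²); Merging all regions: only the 17.5×21.5 cube at (-3, 9.5) is present, so the union is just that shape — area = 376.25 mm²; the cube at (6.5, 9) is absent (z outside [3, 12]); Subtracting the remaining from the first: none of the subtracted shapes is present at this height, so that combined region is unchanged — area = 376.25 mm². Checking containment: the cross-section at z = 19.2 is a subset of the cross-section at z = 19.05.

entirely on top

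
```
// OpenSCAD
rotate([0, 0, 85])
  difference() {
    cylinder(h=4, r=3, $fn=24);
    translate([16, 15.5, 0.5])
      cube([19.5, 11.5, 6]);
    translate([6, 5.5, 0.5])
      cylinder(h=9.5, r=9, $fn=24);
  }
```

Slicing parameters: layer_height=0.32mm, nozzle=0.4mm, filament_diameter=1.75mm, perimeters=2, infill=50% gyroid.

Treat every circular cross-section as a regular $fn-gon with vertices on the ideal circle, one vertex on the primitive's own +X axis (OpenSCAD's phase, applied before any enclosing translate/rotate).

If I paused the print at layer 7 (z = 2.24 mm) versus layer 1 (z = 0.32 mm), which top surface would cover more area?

layer 1 (z = 0.32 mm)

Layer 7 (z = 2.24): the cylinder: section is a regular 24-gon, circumradius r=3 (area = (24/2)·3.000²·sin(360°/24) = 27.95 mm²); the cube at (16, 15.5) is present — its section is the full 19.5×11.5 rectangle (area 224.25 mm²); the r=9 cylinder at (6, 5.5) gives a regular 24-gon of circumradius 9 (constant along its height) (area = (24/2)·9.000²·sin(360°/24) = 251.57 mm²); After the difference (first − rest): starting from the r=3 cylinder (27.95 mm²), the 19.5×11.5 cube at (16, 15.5) misses the remaining region (no effect); the r=9 cylinder at (6, 5.5) partially overlaps it — only the 17.81 mm² overlap (of its 251.57 mm²) is removed, clipping the outline — area = 10.14 mm²; (rotated 85° about Z; rotation is an isometry so areas/perimeters/island counts are preserved). So its area = 10.14 mm². Layer 1 (z = 0.32): the r=3 cylinder gives a regular 24-gon of circumradius 3 (constant along its height) (area = (24/2)·3.000²·sin(360°/24) = 27.95 mm²); the cube at (16, 15.5) is absent (z outside [0.5, 6.5]); the cylinder at (6, 5.5) does not reach this height (z outside [0.5, 10]); Taking the first minus the rest: none of the subtracted shapes is present at this height, so the r=3 cylinder is unchanged — area = 27.95 mm²; (rotated 85° about Z; rotation is an isometry so areas/perimeters/island counts are preserved). So its area = 27.95 mm². Layer 1 is larger (27.95 vs 10.14 mm²).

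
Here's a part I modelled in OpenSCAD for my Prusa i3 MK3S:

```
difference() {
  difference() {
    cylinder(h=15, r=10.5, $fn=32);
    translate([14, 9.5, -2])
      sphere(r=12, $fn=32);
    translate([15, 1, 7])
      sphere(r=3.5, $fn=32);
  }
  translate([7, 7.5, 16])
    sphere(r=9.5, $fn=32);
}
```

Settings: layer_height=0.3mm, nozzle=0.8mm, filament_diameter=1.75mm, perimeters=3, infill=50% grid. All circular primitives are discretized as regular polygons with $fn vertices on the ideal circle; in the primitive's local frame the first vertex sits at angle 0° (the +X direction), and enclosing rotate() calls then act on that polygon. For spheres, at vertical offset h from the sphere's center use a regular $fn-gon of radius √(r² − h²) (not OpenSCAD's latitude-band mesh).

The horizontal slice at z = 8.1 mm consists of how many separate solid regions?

At z = 8.1 mm: the r=10.5 cylinder contributes a regular 32-gon of circumradius 10.5; the r=12 sphere at (14, 9.5) contributes a regular 32-gon of circumradius √(12²−10.1²) = 6.480; the r=3.5 sphere at (15, 1) contributes a regular 32-gon of circumradius √(3.5²−1.1²) = 3.323; Taking the first minus the rest: starting from the r=10.5 cylinder, the r=12 sphere at (14, 9.5) partially overlaps it — only the 0.02 mm² overlap (of its 131.07 mm²) is removed, clipping the outline; the r=3.5 sphere at (15, 1) misses the remaining region (no effect) — 1 connected region; the r=9.5 sphere at (7, 7.5) contributes a regular 32-gon of circumradius √(9.5²−7.9²) = 5.276; Subtracting the remaining from the first: starting from the result so far, the r=9.5 sphere at (7, 7.5) partially overlaps it — only the 40.88 mm² overlap (of its 86.90 mm²) is removed, clipping the outline — 1 connected region. The result has 1 disconnected region.

1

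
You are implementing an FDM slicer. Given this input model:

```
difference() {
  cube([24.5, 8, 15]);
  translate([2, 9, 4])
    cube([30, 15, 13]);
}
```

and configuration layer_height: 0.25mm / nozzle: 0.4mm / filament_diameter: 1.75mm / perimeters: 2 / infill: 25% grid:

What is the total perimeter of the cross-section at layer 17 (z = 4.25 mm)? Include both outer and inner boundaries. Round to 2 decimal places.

65.00 mm

At z = 4.25 mm: the cube (footprint 24.5×8) is included at this height (perimeter 65.00 mm); the 30×15 cube at (2, 9) contributes its full rectangle (perimeter 90.00 mm); Taking the first minus the rest: starting from the 24.5×8 cube, the 30×15 cube at (2, 9) misses the remaining region (no effect) — boundary = 65.00 mm. Overall, the cross-section is a single solid region. Total boundary length (outer) = 65.00 mm.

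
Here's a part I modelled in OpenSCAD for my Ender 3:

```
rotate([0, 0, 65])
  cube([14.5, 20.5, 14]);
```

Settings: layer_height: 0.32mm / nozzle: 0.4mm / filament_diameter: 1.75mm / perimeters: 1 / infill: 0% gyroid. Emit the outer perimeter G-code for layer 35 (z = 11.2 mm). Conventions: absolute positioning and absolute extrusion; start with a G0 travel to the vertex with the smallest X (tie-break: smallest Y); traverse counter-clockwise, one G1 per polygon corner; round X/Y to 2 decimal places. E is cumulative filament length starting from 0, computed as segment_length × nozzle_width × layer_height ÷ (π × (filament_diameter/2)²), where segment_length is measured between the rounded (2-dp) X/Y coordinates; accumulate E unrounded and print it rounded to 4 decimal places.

G0 X-18.58 Y8.66 Z11.20
G1 X0.00 Y0.00 E1.0909
G1 X6.13 Y13.14 E1.8625
G1 X-12.45 Y21.81 E2.9536
G1 X-18.58 Y8.66 E3.7257

At z = 11.2 mm: the cube (footprint 14.5×20.5) is included at this height; (whole slice rotated 65° about Z — lengths, areas and connectivity unchanged). The outline is a single polygon with 4 vertices. Extrusion per mm of travel: 0.4 × 0.32 / (π × 0.875²) = 0.053216. Accumulating E over each segment gives final E = 3.7257.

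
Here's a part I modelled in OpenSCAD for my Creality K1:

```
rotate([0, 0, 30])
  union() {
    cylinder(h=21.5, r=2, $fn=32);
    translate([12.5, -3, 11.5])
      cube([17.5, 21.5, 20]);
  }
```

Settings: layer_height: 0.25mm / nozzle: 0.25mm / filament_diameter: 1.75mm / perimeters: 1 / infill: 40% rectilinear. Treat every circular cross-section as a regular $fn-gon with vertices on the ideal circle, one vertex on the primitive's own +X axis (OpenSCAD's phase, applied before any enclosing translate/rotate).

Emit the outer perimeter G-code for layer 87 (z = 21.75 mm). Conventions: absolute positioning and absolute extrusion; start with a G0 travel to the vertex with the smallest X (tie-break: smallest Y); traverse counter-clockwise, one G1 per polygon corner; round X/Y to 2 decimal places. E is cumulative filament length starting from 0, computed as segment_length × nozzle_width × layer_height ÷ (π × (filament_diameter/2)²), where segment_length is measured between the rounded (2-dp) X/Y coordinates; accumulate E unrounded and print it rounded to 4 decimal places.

G0 X1.58 Y22.27 Z21.75
G1 X12.33 Y3.65 E0.5587
G1 X27.48 Y12.40 E1.0133
G1 X16.73 Y31.02 E1.5720
G1 X1.58 Y22.27 E2.0266

At z = 21.75 mm: the cylinder does not reach this height (z outside [0, 21.5]); the cube at (12.5, -3) (footprint 17.5×21.5) is included at this height; Combining (union): only the 17.5×21.5 cube at (12.5, -3) is present, so the union is just that shape — 1 connected region; (rotated 30° about Z; rotation is an isometry so areas/perimeters/island counts are preserved). The outline is a single polygon with 4 vertices. Extrusion per mm of travel: 0.25 × 0.25 / (π × 0.875²) = 0.025984. Accumulating E over each segment gives final E = 2.0266.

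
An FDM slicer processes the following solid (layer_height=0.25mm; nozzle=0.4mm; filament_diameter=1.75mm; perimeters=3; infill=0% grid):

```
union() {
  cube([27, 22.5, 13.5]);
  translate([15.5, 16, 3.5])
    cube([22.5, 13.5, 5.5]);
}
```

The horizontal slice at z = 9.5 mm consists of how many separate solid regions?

At z = 9.5 mm: the cube is present — its section is the full 27×22.5 rectangle; the cube at (15.5, 16) does not reach this height (z outside [3.5, 9]); Taking the union: only the 27×22.5 cube is present, so the union is just that shape — 1 connected region. The result has 1 disconnected region.

1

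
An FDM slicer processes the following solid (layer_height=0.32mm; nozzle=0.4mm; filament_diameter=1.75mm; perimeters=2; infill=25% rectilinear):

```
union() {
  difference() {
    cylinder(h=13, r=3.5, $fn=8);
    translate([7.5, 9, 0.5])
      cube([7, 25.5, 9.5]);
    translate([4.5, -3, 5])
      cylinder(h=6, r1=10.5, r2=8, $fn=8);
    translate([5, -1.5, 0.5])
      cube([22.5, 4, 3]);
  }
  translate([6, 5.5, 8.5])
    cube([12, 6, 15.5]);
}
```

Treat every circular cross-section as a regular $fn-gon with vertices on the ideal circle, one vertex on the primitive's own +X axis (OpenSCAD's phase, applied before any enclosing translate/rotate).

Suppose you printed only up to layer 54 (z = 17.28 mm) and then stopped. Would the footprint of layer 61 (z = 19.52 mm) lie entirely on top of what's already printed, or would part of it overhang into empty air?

Compare the two slices. At z = 17.28: the cylinder is not intersected at this z (z outside [0, 13]); the cube at (7.5, 9) is not intersected at this z (z outside [0.5, 10]); the cone at (4.5, -3) is not intersected at this z (z outside [5, 11]); the cube at (5, -1.5) is not intersected at this z (z outside [0.5, 3.5]); Subtracting the remaining from the first: the first operand is absent here, so nothing remains; the cube at (6, 5.5) is present — its section is the full 12×6 rectangle (area 72.00 mm²); Combining (union): only the 12×6 cube at (6, 5.5) is present, so the union is just that shape — area = 72.00 mm². At z = 19.52: the cylinder is not intersected at this z (z outside [0, 13]); the cube at (7.5, 9) is absent (z outside [0.5, 10]); the cone at (4.5, -3) does not reach this height (z outside [5, 11]); the cube at (5, -1.5) is absent (z outside [0.5, 3.5]); After the difference (first − rest): the first operand is absent here, so nothing remains; the cube at (6, 5.5) is present — its section is the full 12×6 rectangle (area 72.00 mm²); Merging all regions: only the 12×6 cube at (6, 5.5) is present, so the union is just that shape — area = 72.00 mm². Checking containment: the cross-section at z = 19.52 is a subset of the cross-section at z = 17.28.

entirely on top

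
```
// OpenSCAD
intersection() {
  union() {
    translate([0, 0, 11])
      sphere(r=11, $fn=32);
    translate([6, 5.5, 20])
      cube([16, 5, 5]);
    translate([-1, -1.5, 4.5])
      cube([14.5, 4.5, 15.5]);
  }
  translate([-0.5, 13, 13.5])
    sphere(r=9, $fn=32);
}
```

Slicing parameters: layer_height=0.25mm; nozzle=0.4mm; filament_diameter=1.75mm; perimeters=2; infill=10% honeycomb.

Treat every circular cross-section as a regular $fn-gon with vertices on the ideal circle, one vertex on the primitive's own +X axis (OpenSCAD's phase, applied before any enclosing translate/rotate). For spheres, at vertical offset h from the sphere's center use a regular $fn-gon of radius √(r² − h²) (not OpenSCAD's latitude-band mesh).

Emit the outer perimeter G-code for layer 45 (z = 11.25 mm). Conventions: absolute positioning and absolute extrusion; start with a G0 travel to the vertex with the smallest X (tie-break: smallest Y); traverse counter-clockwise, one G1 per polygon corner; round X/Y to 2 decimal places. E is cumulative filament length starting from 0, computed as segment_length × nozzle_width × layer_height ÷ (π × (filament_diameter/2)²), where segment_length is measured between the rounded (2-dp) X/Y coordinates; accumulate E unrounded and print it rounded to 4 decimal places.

At z = 11.25 mm: the r=11 sphere contributes a regular 32-gon of circumradius √(11²−0.25²) = 10.997; the cube at (6, 5.5) is absent (z outside [20, 25]); the cube at (-1, -1.5) is present — its section is the full 14.5×4.5 rectangle; Taking the union: the regions partially overlap (shared area 53.36 mm²), so overlapping operands fuse into one piece — 1 connected region; the r=9 sphere at (-0.5, 13) slices to a regular 32-gon of circumradius 8.714 (√(r²−h²) with h=2.25 from center); After intersecting: the r=9 sphere at (-0.5, 13) partially overlaps the result so far; clipping to the common part keeps 66.99 mm² — 1 connected region. The outline is a single polygon with 19 vertices. Extrusion per mm of travel: 0.4 × 0.25 / (π × 0.875²) = 0.041575. Accumulating E over each segment gives final E = 1.3739.

G0 X-7.57 Y7.95 Z11.25
G1 X-6.66 Y6.84 E0.0597
G1 X-5.34 Y5.75 E0.1308
G1 X-3.83 Y4.95 E0.2019
G1 X-2.20 Y4.45 E0.2728
G1 X-0.50 Y4.29 E0.3438
G1 X1.20 Y4.45 E0.4148
G1 X2.83 Y4.95 E0.4856
G1 X4.34 Y5.75 E0.5567
G1 X5.66 Y6.84 E0.6279
G1 X6.75 Y8.16 E0.6990
G1 X6.92 Y8.48 E0.7141
G1 X6.11 Y9.14 E0.7575
G1 X4.21 Y10.16 E0.8472
G1 X2.15 Y10.79 E0.9367
G1 X0.00 Y11.00 E1.0266
G1 X-2.15 Y10.79 E1.1164
G1 X-4.21 Y10.16 E1.2059
G1 X-6.11 Y9.14 E1.2956
G1 X-7.57 Y7.95 E1.3739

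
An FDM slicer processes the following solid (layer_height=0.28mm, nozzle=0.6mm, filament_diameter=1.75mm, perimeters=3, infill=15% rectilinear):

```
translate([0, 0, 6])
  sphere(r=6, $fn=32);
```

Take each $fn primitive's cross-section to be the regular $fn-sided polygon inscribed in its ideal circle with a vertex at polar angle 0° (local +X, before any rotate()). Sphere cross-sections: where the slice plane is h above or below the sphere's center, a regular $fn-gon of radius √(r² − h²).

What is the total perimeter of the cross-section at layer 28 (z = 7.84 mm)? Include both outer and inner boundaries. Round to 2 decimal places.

At z = 7.84 mm: the r=6 sphere slices to a regular 32-gon of circumradius 5.711 (√(r²−h²) with h=1.84 from center) (perimeter = 2·32·5.711·sin(180°/32) = 35.83 mm). Overall, the cross-section is a single solid region. Total boundary length (outer) = 35.83 mm.

35.83 mm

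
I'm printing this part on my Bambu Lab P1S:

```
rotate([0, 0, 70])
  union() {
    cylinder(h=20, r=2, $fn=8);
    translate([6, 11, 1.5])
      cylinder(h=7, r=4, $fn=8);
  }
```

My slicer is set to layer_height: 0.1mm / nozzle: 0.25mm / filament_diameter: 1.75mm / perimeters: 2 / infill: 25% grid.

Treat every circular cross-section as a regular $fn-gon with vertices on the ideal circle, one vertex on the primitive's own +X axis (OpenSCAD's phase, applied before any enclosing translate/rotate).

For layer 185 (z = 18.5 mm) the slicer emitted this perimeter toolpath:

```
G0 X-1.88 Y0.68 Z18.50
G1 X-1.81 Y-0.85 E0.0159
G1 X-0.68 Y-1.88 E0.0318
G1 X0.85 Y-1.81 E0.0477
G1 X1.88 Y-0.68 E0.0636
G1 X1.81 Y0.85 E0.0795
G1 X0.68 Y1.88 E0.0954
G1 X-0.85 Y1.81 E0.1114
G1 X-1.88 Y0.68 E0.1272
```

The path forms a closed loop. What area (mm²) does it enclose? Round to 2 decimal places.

Apply the shoelace formula to the sequence of (X, Y) vertices; enclosed area = 11.31 mm².

11.31 mm²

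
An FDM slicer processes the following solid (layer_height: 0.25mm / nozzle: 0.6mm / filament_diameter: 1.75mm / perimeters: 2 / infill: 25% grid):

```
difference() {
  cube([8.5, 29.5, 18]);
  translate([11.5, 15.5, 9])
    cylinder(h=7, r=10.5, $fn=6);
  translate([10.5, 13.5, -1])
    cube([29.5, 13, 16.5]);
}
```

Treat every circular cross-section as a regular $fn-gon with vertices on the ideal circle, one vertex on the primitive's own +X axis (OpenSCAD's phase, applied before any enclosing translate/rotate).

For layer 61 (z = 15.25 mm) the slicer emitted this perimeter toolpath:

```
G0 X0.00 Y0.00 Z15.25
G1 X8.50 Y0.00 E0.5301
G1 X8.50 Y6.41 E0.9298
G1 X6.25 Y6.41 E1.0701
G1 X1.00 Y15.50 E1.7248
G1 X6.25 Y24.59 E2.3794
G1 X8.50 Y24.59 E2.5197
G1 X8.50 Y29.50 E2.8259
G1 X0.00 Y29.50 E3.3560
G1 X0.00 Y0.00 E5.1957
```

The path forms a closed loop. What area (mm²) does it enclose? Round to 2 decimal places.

162.12 mm²

Apply the shoelace formula to the sequence of (X, Y) vertices; enclosed area = 162.12 mm².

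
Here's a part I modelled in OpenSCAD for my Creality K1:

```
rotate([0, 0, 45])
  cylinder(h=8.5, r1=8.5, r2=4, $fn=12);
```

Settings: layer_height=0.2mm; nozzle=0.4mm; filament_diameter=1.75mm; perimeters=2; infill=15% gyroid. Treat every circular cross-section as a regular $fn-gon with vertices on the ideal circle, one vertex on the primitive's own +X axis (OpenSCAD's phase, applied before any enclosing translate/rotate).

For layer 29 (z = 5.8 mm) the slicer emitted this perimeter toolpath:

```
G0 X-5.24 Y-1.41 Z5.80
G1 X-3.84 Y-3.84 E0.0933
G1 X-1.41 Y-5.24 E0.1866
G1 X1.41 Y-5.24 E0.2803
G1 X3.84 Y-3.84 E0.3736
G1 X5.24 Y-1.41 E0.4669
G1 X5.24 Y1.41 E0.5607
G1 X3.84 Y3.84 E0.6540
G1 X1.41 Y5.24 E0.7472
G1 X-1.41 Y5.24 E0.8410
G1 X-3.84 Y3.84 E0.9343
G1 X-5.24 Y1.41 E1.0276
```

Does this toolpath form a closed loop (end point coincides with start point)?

no

Start point (G0): (-5.24, -1.41). End point (last G1): the path does not return to the start — open.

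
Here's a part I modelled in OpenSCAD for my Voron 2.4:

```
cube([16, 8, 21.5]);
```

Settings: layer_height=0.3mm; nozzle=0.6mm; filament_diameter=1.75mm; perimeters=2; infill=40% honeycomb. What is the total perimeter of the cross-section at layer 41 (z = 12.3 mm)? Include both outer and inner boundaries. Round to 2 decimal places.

At z = 12.3 mm: the cube (footprint 16×8) is included at this height (perimeter 48.00 mm). Overall, the cross-section is a single solid region. Total boundary length (outer) = 48.00 mm.

48.00 mm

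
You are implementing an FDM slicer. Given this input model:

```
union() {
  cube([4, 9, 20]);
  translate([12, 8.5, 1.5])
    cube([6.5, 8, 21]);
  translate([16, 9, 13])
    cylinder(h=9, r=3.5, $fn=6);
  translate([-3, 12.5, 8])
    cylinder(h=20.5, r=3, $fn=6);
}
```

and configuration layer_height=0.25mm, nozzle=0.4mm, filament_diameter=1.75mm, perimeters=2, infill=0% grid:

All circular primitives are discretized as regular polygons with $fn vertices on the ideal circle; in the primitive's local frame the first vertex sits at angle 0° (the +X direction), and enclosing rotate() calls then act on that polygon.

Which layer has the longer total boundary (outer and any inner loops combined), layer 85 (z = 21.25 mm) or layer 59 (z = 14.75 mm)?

layer 59 (z = 14.75 mm)

Layer 85 (z = 21.25): the cube is absent (z outside [0, 20]); the cube at (12, 8.5) is present — its section is the full 6.5×8 rectangle (perimeter 29.00 mm); the r=3.5 cylinder at (16, 9) gives a regular 6-gon of circumradius 3.5 (constant along its height) (perimeter = 2·6·3.500·sin(180°/6) = 21.00 mm); the cylinder at (-3, 12.5): section is a regular 6-gon, circumradius r=3 (perimeter = 2·6·3.000·sin(180°/6) = 18.00 mm); Combining (union): the regions partially overlap (shared area 17.98 mm²), so the edge portions inside another operand are dropped and the merged outline is re-measured after clipping — boundary = 50.98 mm. So its perimeter = 50.98 mm. Layer 59 (z = 14.75): the cube is present — its section is the full 4×9 rectangle (perimeter 26.00 mm); the cube at (12, 8.5) (footprint 6.5×8) is included at this height (perimeter 29.00 mm); the r=3.5 cylinder at (16, 9) gives a regular 6-gon of circumradius 3.5 (constant along its height) (perimeter = 2·6·3.500·sin(180°/6) = 21.00 mm); the r=3 cylinder at (-3, 12.5) contributes a regular 6-gon of circumradius 3 (perimeter = 2·6·3.000·sin(180°/6) = 18.00 mm); Merging all regions: the regions partially overlap (shared area 17.98 mm²), so the edge portions inside another operand are dropped and the merged outline is re-measured after clipping — boundary = 76.98 mm. So its perimeter = 76.98 mm. Layer 59 is larger (76.98 vs 50.98 mm).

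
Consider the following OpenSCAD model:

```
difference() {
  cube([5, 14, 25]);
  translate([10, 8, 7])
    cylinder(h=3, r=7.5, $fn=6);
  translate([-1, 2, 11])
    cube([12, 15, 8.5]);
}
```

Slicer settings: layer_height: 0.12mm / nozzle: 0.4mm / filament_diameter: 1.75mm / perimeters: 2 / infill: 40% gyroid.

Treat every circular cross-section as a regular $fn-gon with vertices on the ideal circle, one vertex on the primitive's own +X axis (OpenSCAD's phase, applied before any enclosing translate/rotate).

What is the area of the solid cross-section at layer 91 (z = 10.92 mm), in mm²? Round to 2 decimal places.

70.00 mm²

At z = 10.92 mm: the 5×14 cube contributes its full rectangle (area 70.00 mm²); the cylinder at (10, 8) is absent (z outside [7, 10]); the cube at (-1, 2) is not intersected at this z (z outside [11, 19.5]); After the difference (first − rest): none of the subtracted shapes is present at this height, so the 5×14 cube is unchanged — area = 70.00 mm². Overall, the cross-section is a single solid region. Net area = 70.00 mm².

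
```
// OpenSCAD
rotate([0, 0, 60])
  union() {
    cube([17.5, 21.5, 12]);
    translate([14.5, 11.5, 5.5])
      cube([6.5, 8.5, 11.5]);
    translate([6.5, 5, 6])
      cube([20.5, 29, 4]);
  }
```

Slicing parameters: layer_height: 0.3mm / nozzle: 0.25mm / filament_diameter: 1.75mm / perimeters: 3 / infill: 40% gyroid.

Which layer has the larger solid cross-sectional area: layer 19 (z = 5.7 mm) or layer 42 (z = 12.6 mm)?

Layer 19 (z = 5.7): the cube (footprint 17.5×21.5) is included at this height (area 376.25 mm²); the cube at (14.5, 11.5) (footprint 6.5×8.5) is included at this height (area 55.25 mm²); the cube at (6.5, 5) does not reach this height (z outside [6, 10]); Combining (union): the regions partially overlap — summed areas 431.50 mm² minus the doubly-counted overlap 25.50 mm² gives 406.00 mm² — area = 406.00 mm²; (rotated 60° about Z; rotation is an isometry so areas/perimeters/island counts are preserved). So its area = 406.00 mm². Layer 42 (z = 12.6): the cube is absent (z outside [0, 12]); the cube at (14.5, 11.5) (footprint 6.5×8.5) is included at this height (area 55.25 mm²); the cube at (6.5, 5) is absent (z outside [6, 10]); Combining (union): only the 6.5×8.5 cube at (14.5, 11.5) is present, so the union is just that shape — area = 55.25 mm²; (whole slice rotated 60° about Z — lengths, areas and connectivity unchanged). So its area = 55.25 mm². Layer 19 is larger (406.00 vs 55.25 mm²).

layer 19 (z = 5.7 mm)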